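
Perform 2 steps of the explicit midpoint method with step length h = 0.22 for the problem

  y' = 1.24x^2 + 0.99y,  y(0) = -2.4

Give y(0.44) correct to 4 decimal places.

-3.6640

Midpoint: k1 = f(x_n, y_n); k2 = f(x_n + h/2, y_n + (h/2)·k1); y_{n+1} = y_n + h·k2.
x=0.000000, y=-2.400000:
  k1 = f(0.000000, -2.400000) = -2.376000
  k2 = f(0.110000, -2.661360) = -2.619742
  y ← -2.400000 + 0.22·(-2.619742) = -2.976343
x=0.220000, y=-2.976343:
  k1 = f(0.220000, -2.976343) = -2.886564
  k2 = f(0.330000, -3.293865) = -3.125891
  y ← -2.976343 + 0.22·(-3.125891) = -3.664039
y(0.44) ≈ -3.6640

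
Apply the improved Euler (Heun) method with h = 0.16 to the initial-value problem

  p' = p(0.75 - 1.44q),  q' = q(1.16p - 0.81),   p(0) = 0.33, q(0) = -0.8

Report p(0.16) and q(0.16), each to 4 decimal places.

Heun on (p,q): k1 = f(x_n, state_n); k2 = f(x_n + h, state_n + h·k1); state_{n+1} = state_n + (h/2)·(k1 + k2).
0.000000: (0.330000, -0.800000)
  k1 = (0.627660, 0.341760)
  predictor → (0.430426, -0.745318)
  k2 = (0.784777, 0.231575)
  → (0.442995, -0.754133)
(p(0.16), q(0.16)) ≈ (0.4430, -0.7541)

0.4430, -0.7541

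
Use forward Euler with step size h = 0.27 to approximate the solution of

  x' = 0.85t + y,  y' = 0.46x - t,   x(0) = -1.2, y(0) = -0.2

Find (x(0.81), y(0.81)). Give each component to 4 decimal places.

Euler on (x,y): x_{n+1} = x_n + h·x', y_{n+1} = y_n + h·y'.
0.000000: (-1.200000, -0.200000); f=(-0.200000, -0.552000) → (-1.254000, -0.349040)
0.270000: (-1.254000, -0.349040); f=(-0.119540, -0.846840) → (-1.286276, -0.577687)
0.540000: (-1.286276, -0.577687); f=(-0.118687, -1.131687) → (-1.318321, -0.883242)
(x(0.81), y(0.81)) ≈ (-1.3183, -0.8832)

-1.3183, -0.8832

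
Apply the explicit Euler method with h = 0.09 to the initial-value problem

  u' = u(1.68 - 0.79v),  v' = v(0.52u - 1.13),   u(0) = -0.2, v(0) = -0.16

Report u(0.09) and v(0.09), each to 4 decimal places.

-0.2325, -0.1422

Euler on (u,v): u_{n+1} = u_n + h·u', v_{n+1} = v_n + h·v'.
0.000000: (-0.200000, -0.160000); f=(-0.361280, 0.197440) → (-0.232515, -0.142230)
(u(0.09), v(0.09)) ≈ (-0.2325, -0.1422)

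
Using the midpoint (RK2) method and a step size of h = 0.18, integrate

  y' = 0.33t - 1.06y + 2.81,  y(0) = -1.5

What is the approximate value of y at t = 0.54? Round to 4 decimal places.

Midpoint: k1 = f(t_n, y_n); k2 = f(t_n + h/2, y_n + (h/2)·k1); y_{n+1} = y_n + h·k2.
t=0.000000, y=-1.500000:
  k1 = f(0.000000, -1.500000) = 4.400000
  k2 = f(0.090000, -1.104000) = 4.009940
  y ← -1.500000 + 0.18·4.009940 = -0.778211
t=0.180000, y=-0.778211:
  k1 = f(0.180000, -0.778211) = 3.694303
  k2 = f(0.270000, -0.445723) = 3.371567
  y ← -0.778211 + 0.18·3.371567 = -0.171329
t=0.360000, y=-0.171329:
  k1 = f(0.360000, -0.171329) = 3.110408
  k2 = f(0.450000, 0.108608) = 2.843376
  y ← -0.171329 + 0.18·2.843376 = 0.340479
y(0.54) ≈ 0.3405

0.3405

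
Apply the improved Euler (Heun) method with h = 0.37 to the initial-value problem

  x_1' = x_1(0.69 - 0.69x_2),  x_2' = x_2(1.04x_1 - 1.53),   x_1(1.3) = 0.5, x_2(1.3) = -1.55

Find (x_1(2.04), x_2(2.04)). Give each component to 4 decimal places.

Heun on (x_1,x_2): k1 = f(t_n, state_n); k2 = f(t_n + h, state_n + h·k1); state_{n+1} = state_n + (h/2)·(k1 + k2).
1.300000: (0.500000, -1.550000)
  k1 = (0.879750, 1.565500)
  predictor → (0.825507, -0.970765)
  k2 = (1.122548, 0.651842)
  → (0.870425, -1.139792)
1.670000: (0.870425, -1.139792)
  k1 = (1.285145, 0.712094)
  predictor → (1.345929, -0.876317)
  k2 = (1.742518, 0.114126)
  → (1.430543, -0.986941)
(x_1(2.04), x_2(2.04)) ≈ (1.4305, -0.9869)

1.4305, -0.9869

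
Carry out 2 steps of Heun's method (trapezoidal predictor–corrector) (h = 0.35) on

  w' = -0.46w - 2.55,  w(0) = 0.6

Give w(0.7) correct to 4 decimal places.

Heun: k1 = f(s_n, w_n); k2 = f(s_n + h, w_n + h·k1); w_{n+1} = w_n + (h/2)·(k1 + k2).
s=0.000000, w=0.600000:
  k1 = f(0.000000, 0.600000) = -2.826000
  k2 = f(0.350000, -0.389100) = -2.371014
  w ← 0.600000 + (0.35/2)·(-2.826000 + (-2.371014)) = -0.309477
s=0.350000, w=-0.309477:
  k1 = f(0.350000, -0.309477) = -2.407640
  k2 = f(0.700000, -1.152152) = -2.020010
  w ← -0.309477 + (0.35/2)·(-2.407640 + (-2.020010)) = -1.084316
w(0.7) ≈ -1.0843

-1.0843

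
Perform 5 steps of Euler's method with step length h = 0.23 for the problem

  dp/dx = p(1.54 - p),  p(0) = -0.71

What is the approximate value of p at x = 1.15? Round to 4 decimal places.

-17.2145

Euler: p_{n+1} = p_n + h·f(x_n, p_n).
x=0.000000, p=-0.710000: f=-1.597500 → p ← -0.710000 + 0.23·(-1.597500) = -1.077425
x=0.230000, p=-1.077425: f=-2.820079 → p ← -1.077425 + 0.23·(-2.820079) = -1.726043
x=0.460000, p=-1.726043: f=-5.637332 → p ← -1.726043 + 0.23·(-5.637332) = -3.022629
x=0.690000, p=-3.022629: f=-13.791138 → p ← -3.022629 + 0.23·(-13.791138) = -6.194591
x=0.920000, p=-6.194591: f=-47.912632 → p ← -6.194591 + 0.23·(-47.912632) = -17.214497
p(1.15) ≈ -17.2145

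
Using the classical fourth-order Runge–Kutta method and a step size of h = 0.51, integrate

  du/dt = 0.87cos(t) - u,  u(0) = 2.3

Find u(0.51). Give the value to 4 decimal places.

1.7122

RK4: k1 = f(t_n, u_n); k2 = f(t_n + h/2, u_n + (h/2)·k1); k3 = f(t_n + h/2, u_n + (h/2)·k2); k4 = f(t_n + h, u_n + h·k3); u_{n+1} = u_n + (h/6)·(k1 + 2k2 + 2k3 + k4).
t=0.000000, u=2.300000:
  k1 = f(0.000000, 2.300000) = -1.430000
  k2 = f(0.255000, 1.935350) = -1.093483
  k3 = f(0.255000, 2.021162) = -1.179295
  k4 = f(0.510000, 1.698560) = -0.939272
  u ← 2.300000 + (0.51/6)·(k1 + 2k2 + 2k3 + k4) = 1.712240
u(0.51) ≈ 1.7122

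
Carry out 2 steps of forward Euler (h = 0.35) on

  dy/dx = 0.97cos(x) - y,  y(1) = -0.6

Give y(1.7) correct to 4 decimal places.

-0.0599

Euler: y_{n+1} = y_n + h·f(x_n, y_n).
x=1.000000, y=-0.600000: f=1.124093 → y ← -0.600000 + 0.35·1.124093 = -0.206567
x=1.350000, y=-0.206567: f=0.419004 → y ← -0.206567 + 0.35·0.419004 = -0.059916
y(1.7) ≈ -0.0599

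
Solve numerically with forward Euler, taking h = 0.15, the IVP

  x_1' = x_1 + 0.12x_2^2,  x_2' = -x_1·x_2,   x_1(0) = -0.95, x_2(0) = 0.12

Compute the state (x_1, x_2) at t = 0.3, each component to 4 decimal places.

-1.2557, 0.1596

Euler on (x_1,x_2): x_1_{n+1} = x_1_n + h·x_1', x_2_{n+1} = x_2_n + h·x_2'.
0.000000: (-0.950000, 0.120000); f=(-0.948272, 0.114000) → (-1.092241, 0.137100)
0.150000: (-1.092241, 0.137100); f=(-1.089985, 0.149746) → (-1.255739, 0.159562)
(x_1(0.3), x_2(0.3)) ≈ (-1.2557, 0.1596)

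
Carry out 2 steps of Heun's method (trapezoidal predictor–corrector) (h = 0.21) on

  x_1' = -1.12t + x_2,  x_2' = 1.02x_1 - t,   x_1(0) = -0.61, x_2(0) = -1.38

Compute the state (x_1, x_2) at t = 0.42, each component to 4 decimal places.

-1.3664, -1.8713

Heun on (x_1,x_2): k1 = f(t_n, state_n); k2 = f(t_n + h, state_n + h·k1); state_{n+1} = state_n + (h/2)·(k1 + k2).
0.000000: (-0.610000, -1.380000)
  k1 = (-1.380000, -0.622200)
  predictor → (-0.899800, -1.510662)
  k2 = (-1.745862, -1.127796)
  → (-0.938216, -1.563750)
0.210000: (-0.938216, -1.563750)
  k1 = (-1.798950, -1.166980)
  predictor → (-1.315995, -1.808815)
  k2 = (-2.279215, -1.762315)
  → (-1.366423, -1.871326)
(x_1(0.42), x_2(0.42)) ≈ (-1.3664, -1.8713)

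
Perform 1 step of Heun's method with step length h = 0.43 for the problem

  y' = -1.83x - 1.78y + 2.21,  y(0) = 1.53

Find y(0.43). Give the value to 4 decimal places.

Heun: k1 = f(x_n, y_n); k2 = f(x_n + h, y_n + h·k1); y_{n+1} = y_n + (h/2)·(k1 + k2).
x=0.000000, y=1.530000:
  k1 = f(0.000000, 1.530000) = -0.513400
  k2 = f(0.430000, 1.309238) = -0.907344
  y ← 1.530000 + (0.43/2)·(-0.513400 + (-0.907344)) = 1.224540
y(0.43) ≈ 1.2245

1.2245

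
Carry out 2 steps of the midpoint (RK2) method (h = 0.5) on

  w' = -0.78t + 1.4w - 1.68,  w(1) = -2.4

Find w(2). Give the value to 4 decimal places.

-14.5198

Midpoint: k1 = f(t_n, w_n); k2 = f(t_n + h/2, w_n + (h/2)·k1); w_{n+1} = w_n + h·k2.
t=1.000000, w=-2.400000:
  k1 = f(1.000000, -2.400000) = -5.820000
  k2 = f(1.250000, -3.855000) = -8.052000
  w ← -2.400000 + 0.5·(-8.052000) = -6.426000
t=1.500000, w=-6.426000:
  k1 = f(1.500000, -6.426000) = -11.846400
  k2 = f(1.750000, -9.387600) = -16.187640
  w ← -6.426000 + 0.5·(-16.187640) = -14.519820
w(2) ≈ -14.5198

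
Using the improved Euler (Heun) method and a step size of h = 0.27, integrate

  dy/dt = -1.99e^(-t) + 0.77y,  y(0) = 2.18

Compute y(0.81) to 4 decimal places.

2.4456

Heun: k1 = f(t_n, y_n); k2 = f(t_n + h, y_n + h·k1); y_{n+1} = y_n + (h/2)·(k1 + k2).
t=0.000000, y=2.180000:
  k1 = f(0.000000, 2.180000) = -0.311400
  k2 = f(0.270000, 2.095922) = 0.094735
  y ← 2.180000 + (0.27/2)·(-0.311400 + 0.094735) = 2.150750
t=0.270000, y=2.150750:
  k1 = f(0.270000, 2.150750) = 0.136952
  k2 = f(0.540000, 2.187727) = 0.524881
  y ← 2.150750 + (0.27/2)·(0.136952 + 0.524881) = 2.240098
t=0.540000, y=2.240098:
  k1 = f(0.540000, 2.240098) = 0.565206
  k2 = f(0.810000, 2.392703) = 0.957114
  y ← 2.240098 + (0.27/2)·(0.565206 + 0.957114) = 2.445611
y(0.81) ≈ 2.4456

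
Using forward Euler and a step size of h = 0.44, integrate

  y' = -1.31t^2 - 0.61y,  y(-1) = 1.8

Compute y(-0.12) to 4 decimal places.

0.3610

Euler: y_{n+1} = y_n + h·f(t_n, y_n).
t=-1.000000, y=1.800000: f=-2.408000 → y ← 1.800000 + 0.44·(-2.408000) = 0.740480
t=-0.560000, y=0.740480: f=-0.862509 → y ← 0.740480 + 0.44·(-0.862509) = 0.360976
y(-0.12) ≈ 0.3610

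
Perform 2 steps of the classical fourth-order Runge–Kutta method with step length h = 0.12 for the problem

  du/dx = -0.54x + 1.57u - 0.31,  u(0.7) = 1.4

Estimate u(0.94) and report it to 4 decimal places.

1.8224

RK4: k1 = f(x_n, u_n); k2 = f(x_n + h/2, u_n + (h/2)·k1); k3 = f(x_n + h/2, u_n + (h/2)·k2); k4 = f(x_n + h, u_n + h·k3); u_{n+1} = u_n + (h/6)·(k1 + 2k2 + 2k3 + k4).
x=0.700000, u=1.400000:
  k1 = f(0.700000, 1.400000) = 1.510000
  k2 = f(0.760000, 1.490600) = 1.619842
  k3 = f(0.760000, 1.497191) = 1.630189
  k4 = f(0.820000, 1.595623) = 1.752328
  u ← 1.400000 + (0.12/6)·(k1 + 2k2 + 2k3 + k4) = 1.595248
x=0.820000, u=1.595248:
  k1 = f(0.820000, 1.595248) = 1.751739
  k2 = f(0.880000, 1.700352) = 1.884353
  k3 = f(0.880000, 1.708309) = 1.896845
  k4 = f(0.940000, 1.822869) = 2.044305
  u ← 1.595248 + (0.12/6)·(k1 + 2k2 + 2k3 + k4) = 1.822417
u(0.94) ≈ 1.8224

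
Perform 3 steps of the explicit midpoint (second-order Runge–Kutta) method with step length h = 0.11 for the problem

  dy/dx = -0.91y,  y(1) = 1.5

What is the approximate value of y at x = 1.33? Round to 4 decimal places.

1.1115

Midpoint: k1 = f(x_n, y_n); k2 = f(x_n + h/2, y_n + (h/2)·k1); y_{n+1} = y_n + h·k2.
x=1.000000, y=1.500000:
  k1 = f(1.000000, 1.500000) = -1.365000
  k2 = f(1.055000, 1.424925) = -1.296682
  y ← 1.500000 + 0.11·(-1.296682) = 1.357365
x=1.110000, y=1.357365:
  k1 = f(1.110000, 1.357365) = -1.235202
  k2 = f(1.165000, 1.289429) = -1.173380
  y ← 1.357365 + 0.11·(-1.173380) = 1.228293
x=1.220000, y=1.228293:
  k1 = f(1.220000, 1.228293) = -1.117747
  k2 = f(1.275000, 1.166817) = -1.061804
  y ← 1.228293 + 0.11·(-1.061804) = 1.111495
y(1.33) ≈ 1.1115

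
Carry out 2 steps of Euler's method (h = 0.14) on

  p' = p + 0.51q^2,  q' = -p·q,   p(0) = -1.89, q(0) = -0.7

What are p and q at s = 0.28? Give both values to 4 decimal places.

-2.3604, -1.1479

Euler on (p,q): p_{n+1} = p_n + h·p', q_{n+1} = q_n + h·q'.
0.000000: (-1.890000, -0.700000); f=(-1.640100, -1.323000) → (-2.119614, -0.885220)
0.140000: (-2.119614, -0.885220); f=(-1.719971, -1.876325) → (-2.360410, -1.147905)
(p(0.28), q(0.28)) ≈ (-2.3604, -1.1479)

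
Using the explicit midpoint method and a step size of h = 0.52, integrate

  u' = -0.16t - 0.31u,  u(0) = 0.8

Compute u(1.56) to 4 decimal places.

Midpoint: k1 = f(t_n, u_n); k2 = f(t_n + h/2, u_n + (h/2)·k1); u_{n+1} = u_n + h·k2.
t=0.000000, u=0.800000:
  k1 = f(0.000000, 0.800000) = -0.248000
  k2 = f(0.260000, 0.735520) = -0.269611
  u ← 0.800000 + 0.52·(-0.269611) = 0.659802
t=0.520000, u=0.659802:
  k1 = f(0.520000, 0.659802) = -0.287739
  k2 = f(0.780000, 0.584990) = -0.306147
  u ← 0.659802 + 0.52·(-0.306147) = 0.500606
t=1.040000, u=0.500606:
  k1 = f(1.040000, 0.500606) = -0.321588
  k2 = f(1.300000, 0.416993) = -0.337268
  u ← 0.500606 + 0.52·(-0.337268) = 0.325227
u(1.56) ≈ 0.3252

0.3252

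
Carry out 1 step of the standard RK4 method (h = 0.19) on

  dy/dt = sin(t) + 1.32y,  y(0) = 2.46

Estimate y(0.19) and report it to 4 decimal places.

RK4: k1 = f(t_n, y_n); k2 = f(t_n + h/2, y_n + (h/2)·k1); k3 = f(t_n + h/2, y_n + (h/2)·k2); k4 = f(t_n + h, y_n + h·k3); y_{n+1} = y_n + (h/6)·(k1 + 2k2 + 2k3 + k4).
t=0.000000, y=2.460000:
  k1 = f(0.000000, 2.460000) = 3.247200
  k2 = f(0.095000, 2.768484) = 3.749256
  k3 = f(0.095000, 2.816179) = 3.812214
  k4 = f(0.190000, 3.184321) = 4.392162
  y ← 2.460000 + (0.19/6)·(k1 + 2k2 + 2k3 + k4) = 3.180806
y(0.19) ≈ 3.1808

3.1808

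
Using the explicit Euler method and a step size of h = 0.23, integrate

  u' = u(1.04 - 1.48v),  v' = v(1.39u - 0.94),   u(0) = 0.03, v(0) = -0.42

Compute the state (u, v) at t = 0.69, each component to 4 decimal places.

Euler on (u,v): u_{n+1} = u_n + h·u', v_{n+1} = v_n + h·v'.
0.000000: (0.030000, -0.420000); f=(0.049848, 0.377286) → (0.041465, -0.333224)
0.230000: (0.041465, -0.333224); f=(0.063573, 0.294025) → (0.056087, -0.265598)
0.460000: (0.056087, -0.265598); f=(0.080377, 0.228956) → (0.074574, -0.212939)
(u(0.69), v(0.69)) ≈ (0.0746, -0.2129)

0.0746, -0.2129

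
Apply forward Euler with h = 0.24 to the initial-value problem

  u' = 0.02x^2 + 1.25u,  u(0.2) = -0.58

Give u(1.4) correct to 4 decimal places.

-2.1354

Euler: u_{n+1} = u_n + h·f(x_n, u_n).
x=0.200000, u=-0.580000: f=-0.724200 → u ← -0.580000 + 0.24·(-0.724200) = -0.753808
x=0.440000, u=-0.753808: f=-0.938388 → u ← -0.753808 + 0.24·(-0.938388) = -0.979021
x=0.680000, u=-0.979021: f=-1.214528 → u ← -0.979021 + 0.24·(-1.214528) = -1.270508
x=0.920000, u=-1.270508: f=-1.571207 → u ← -1.270508 + 0.24·(-1.571207) = -1.647598
x=1.160000, u=-1.647598: f=-2.032585 → u ← -1.647598 + 0.24·(-2.032585) = -2.135418
u(1.4) ≈ -2.1354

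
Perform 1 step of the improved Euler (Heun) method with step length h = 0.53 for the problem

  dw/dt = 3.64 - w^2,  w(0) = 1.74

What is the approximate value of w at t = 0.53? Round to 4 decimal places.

Heun: k1 = f(t_n, w_n); k2 = f(t_n + h, w_n + h·k1); w_{n+1} = w_n + (h/2)·(k1 + k2).
t=0.000000, w=1.740000:
  k1 = f(0.000000, 1.740000) = 0.612400
  k2 = f(0.530000, 2.064572) = -0.622458
  w ← 1.740000 + (0.53/2)·(0.612400 + (-0.622458)) = 1.737335
w(0.53) ≈ 1.7373

1.7373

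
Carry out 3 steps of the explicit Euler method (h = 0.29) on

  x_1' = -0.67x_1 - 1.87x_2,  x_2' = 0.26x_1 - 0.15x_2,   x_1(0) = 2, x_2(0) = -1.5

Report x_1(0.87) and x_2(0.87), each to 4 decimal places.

Euler on (x_1,x_2): x_1_{n+1} = x_1_n + h·x_1', x_2_{n+1} = x_2_n + h·x_2'.
0.000000: (2.000000, -1.500000); f=(1.465000, 0.745000) → (2.424850, -1.283950)
0.290000: (2.424850, -1.283950); f=(0.776337, 0.823053) → (2.649988, -1.045264)
0.580000: (2.649988, -1.045264); f=(0.179153, 0.845786) → (2.701942, -0.799986)
(x_1(0.87), x_2(0.87)) ≈ (2.7019, -0.8000)

2.7019, -0.8000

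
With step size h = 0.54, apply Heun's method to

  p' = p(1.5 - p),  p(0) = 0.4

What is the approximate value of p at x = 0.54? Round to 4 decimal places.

0.6673

Heun: k1 = f(x_n, p_n); k2 = f(x_n + h, p_n + h·k1); p_{n+1} = p_n + (h/2)·(k1 + k2).
x=0.000000, p=0.400000:
  k1 = f(0.000000, 0.400000) = 0.440000
  k2 = f(0.540000, 0.637600) = 0.549866
  p ← 0.400000 + (0.54/2)·(0.440000 + 0.549866) = 0.667264
p(0.54) ≈ 0.6673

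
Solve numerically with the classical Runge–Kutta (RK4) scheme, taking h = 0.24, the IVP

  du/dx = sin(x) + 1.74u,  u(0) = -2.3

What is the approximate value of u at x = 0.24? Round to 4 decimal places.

RK4: k1 = f(x_n, u_n); k2 = f(x_n + h/2, u_n + (h/2)·k1); k3 = f(x_n + h/2, u_n + (h/2)·k2); k4 = f(x_n + h, u_n + h·k3); u_{n+1} = u_n + (h/6)·(k1 + 2k2 + 2k3 + k4).
x=0.000000, u=-2.300000:
  k1 = f(0.000000, -2.300000) = -4.002000
  k2 = f(0.120000, -2.780240) = -4.717905
  k3 = f(0.120000, -2.866149) = -4.867386
  k4 = f(0.240000, -3.468173) = -5.796918
  u ← -2.300000 + (0.24/6)·(k1 + 2k2 + 2k3 + k4) = -3.458780
u(0.24) ≈ -3.4588

-3.4588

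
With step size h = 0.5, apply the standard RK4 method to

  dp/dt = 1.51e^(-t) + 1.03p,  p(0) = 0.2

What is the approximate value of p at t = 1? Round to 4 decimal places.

2.3699

RK4: k1 = f(t_n, p_n); k2 = f(t_n + h/2, p_n + (h/2)·k1); k3 = f(t_n + h/2, p_n + (h/2)·k2); k4 = f(t_n + h, p_n + h·k3); p_{n+1} = p_n + (h/6)·(k1 + 2k2 + 2k3 + k4).
t=0.000000, p=0.200000:
  k1 = f(0.000000, 0.200000) = 1.716000
  k2 = f(0.250000, 0.629000) = 1.823859
  k3 = f(0.250000, 0.655965) = 1.851633
  k4 = f(0.500000, 1.125816) = 2.075452
  p ← 0.200000 + (0.5/6)·(k1 + 2k2 + 2k3 + k4) = 1.128536
t=0.500000, p=1.128536:
  k1 = f(0.500000, 1.128536) = 2.078254
  k2 = f(0.750000, 1.648100) = 2.410816
  k3 = f(0.750000, 1.731240) = 2.496451
  k4 = f(1.000000, 2.376762) = 3.003563
  p ← 1.128536 + (0.5/6)·(k1 + 2k2 + 2k3 + k4) = 2.369899
p(1) ≈ 2.3699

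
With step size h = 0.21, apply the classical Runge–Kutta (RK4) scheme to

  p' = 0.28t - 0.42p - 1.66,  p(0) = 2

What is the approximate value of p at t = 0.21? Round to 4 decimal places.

RK4: k1 = f(t_n, p_n); k2 = f(t_n + h/2, p_n + (h/2)·k1); k3 = f(t_n + h/2, p_n + (h/2)·k2); k4 = f(t_n + h, p_n + h·k3); p_{n+1} = p_n + (h/6)·(k1 + 2k2 + 2k3 + k4).
t=0.000000, p=2.000000:
  k1 = f(0.000000, 2.000000) = -2.500000
  k2 = f(0.105000, 1.737500) = -2.360350
  k3 = f(0.105000, 1.752163) = -2.366509
  k4 = f(0.210000, 1.503033) = -2.232474
  p ← 2.000000 + (0.21/6)·(k1 + 2k2 + 2k3 + k4) = 1.503483
p(0.21) ≈ 1.5035

1.5035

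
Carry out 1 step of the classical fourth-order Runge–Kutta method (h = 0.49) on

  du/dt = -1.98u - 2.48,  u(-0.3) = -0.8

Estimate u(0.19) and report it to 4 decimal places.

RK4: k1 = f(t_n, u_n); k2 = f(t_n + h/2, u_n + (h/2)·k1); k3 = f(t_n + h/2, u_n + (h/2)·k2); k4 = f(t_n + h, u_n + h·k3); u_{n+1} = u_n + (h/6)·(k1 + 2k2 + 2k3 + k4).
t=-0.300000, u=-0.800000:
  k1 = f(-0.300000, -0.800000) = -0.896000
  k2 = f(-0.055000, -1.019520) = -0.461350
  k3 = f(-0.055000, -0.913031) = -0.672199
  k4 = f(0.190000, -1.129377) = -0.243833
  u ← -0.800000 + (0.49/6)·(k1 + 2k2 + 2k3 + k4) = -1.078233
u(0.19) ≈ -1.0782

-1.0782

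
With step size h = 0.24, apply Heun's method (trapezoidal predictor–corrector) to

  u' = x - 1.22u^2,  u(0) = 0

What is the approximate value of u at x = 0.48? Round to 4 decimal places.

Heun: k1 = f(x_n, u_n); k2 = f(x_n + h, u_n + h·k1); u_{n+1} = u_n + (h/2)·(k1 + k2).
x=0.000000, u=0.000000:
  k1 = f(0.000000, 0.000000) = 0.000000
  k2 = f(0.240000, 0.000000) = 0.240000
  u ← 0.000000 + (0.24/2)·(0.000000 + 0.240000) = 0.028800
x=0.240000, u=0.028800:
  k1 = f(0.240000, 0.028800) = 0.238988
  k2 = f(0.480000, 0.086157) = 0.470944
  u ← 0.028800 + (0.24/2)·(0.238988 + 0.470944) = 0.113992
u(0.48) ≈ 0.1140

0.1140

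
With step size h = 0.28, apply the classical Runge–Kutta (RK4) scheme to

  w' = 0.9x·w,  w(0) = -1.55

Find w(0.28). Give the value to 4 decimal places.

RK4: k1 = f(x_n, w_n); k2 = f(x_n + h/2, w_n + (h/2)·k1); k3 = f(x_n + h/2, w_n + (h/2)·k2); k4 = f(x_n + h, w_n + h·k3); w_{n+1} = w_n + (h/6)·(k1 + 2k2 + 2k3 + k4).
x=0.000000, w=-1.550000:
  k1 = f(0.000000, -1.550000) = 0.000000
  k2 = f(0.140000, -1.550000) = -0.195300
  k3 = f(0.140000, -1.577342) = -0.198745
  k4 = f(0.280000, -1.605649) = -0.404623
  w ← -1.550000 + (0.28/6)·(k1 + 2k2 + 2k3 + k4) = -1.605660
w(0.28) ≈ -1.6057

-1.6057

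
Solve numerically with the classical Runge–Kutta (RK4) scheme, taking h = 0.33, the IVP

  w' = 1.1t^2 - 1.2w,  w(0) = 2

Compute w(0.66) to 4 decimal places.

RK4: k1 = f(t_n, w_n); k2 = f(t_n + h/2, w_n + (h/2)·k1); k3 = f(t_n + h/2, w_n + (h/2)·k2); k4 = f(t_n + h, w_n + h·k3); w_{n+1} = w_n + (h/6)·(k1 + 2k2 + 2k3 + k4).
t=0.000000, w=2.000000:
  k1 = f(0.000000, 2.000000) = -2.400000
  k2 = f(0.165000, 1.604000) = -1.894853
  k3 = f(0.165000, 1.687349) = -1.994872
  k4 = f(0.330000, 1.341692) = -1.490241
  w ← 2.000000 + (0.33/6)·(k1 + 2k2 + 2k3 + k4) = 1.358167
t=0.330000, w=1.358167:
  k1 = f(0.330000, 1.358167) = -1.510011
  k2 = f(0.495000, 1.109015) = -1.061291
  k3 = f(0.495000, 1.183054) = -1.150137
  k4 = f(0.660000, 0.978622) = -0.695186
  w ← 1.358167 + (0.33/6)·(k1 + 2k2 + 2k3 + k4) = 0.993624
w(0.66) ≈ 0.9936

0.9936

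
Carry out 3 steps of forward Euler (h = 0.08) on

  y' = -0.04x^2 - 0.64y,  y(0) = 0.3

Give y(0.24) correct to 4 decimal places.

Euler: y_{n+1} = y_n + h·f(x_n, y_n).
x=0.000000, y=0.300000: f=-0.192000 → y ← 0.300000 + 0.08·(-0.192000) = 0.284640
x=0.080000, y=0.284640: f=-0.182426 → y ← 0.284640 + 0.08·(-0.182426) = 0.270046
x=0.160000, y=0.270046: f=-0.173853 → y ← 0.270046 + 0.08·(-0.173853) = 0.256138
y(0.24) ≈ 0.2561

0.2561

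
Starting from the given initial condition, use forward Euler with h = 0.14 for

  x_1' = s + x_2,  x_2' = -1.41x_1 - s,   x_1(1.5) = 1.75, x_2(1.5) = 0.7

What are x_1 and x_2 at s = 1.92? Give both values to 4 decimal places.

Euler on (x_1,x_2): x_1_{n+1} = x_1_n + h·x_1', x_2_{n+1} = x_2_n + h·x_2'.
1.500000: (1.750000, 0.700000); f=(2.200000, -3.967500) → (2.058000, 0.144550)
1.640000: (2.058000, 0.144550); f=(1.784550, -4.541780) → (2.307837, -0.491299)
1.780000: (2.307837, -0.491299); f=(1.288701, -5.034050) → (2.488255, -1.196066)
(x_1(1.92), x_2(1.92)) ≈ (2.4883, -1.1961)

2.4883, -1.1961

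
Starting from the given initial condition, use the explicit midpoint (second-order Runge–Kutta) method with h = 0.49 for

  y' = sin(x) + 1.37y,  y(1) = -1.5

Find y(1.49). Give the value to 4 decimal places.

-2.2423

Midpoint: k1 = f(x_n, y_n); k2 = f(x_n + h/2, y_n + (h/2)·k1); y_{n+1} = y_n + h·k2.
x=1.000000, y=-1.500000:
  k1 = f(1.000000, -1.500000) = -1.213529
  k2 = f(1.245000, -1.797315) = -1.514925
  y ← -1.500000 + 0.49·(-1.514925) = -2.242313
y(1.49) ≈ -2.2423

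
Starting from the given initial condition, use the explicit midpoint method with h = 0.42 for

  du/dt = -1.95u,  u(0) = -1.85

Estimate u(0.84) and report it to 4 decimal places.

-0.4933

Midpoint: k1 = f(t_n, u_n); k2 = f(t_n + h/2, u_n + (h/2)·k1); u_{n+1} = u_n + h·k2.
t=0.000000, u=-1.850000:
  k1 = f(0.000000, -1.850000) = 3.607500
  k2 = f(0.210000, -1.092425) = 2.130229
  u ← -1.850000 + 0.42·2.130229 = -0.955304
t=0.420000, u=-0.955304:
  k1 = f(0.420000, -0.955304) = 1.862843
  k2 = f(0.630000, -0.564107) = 1.100009
  u ← -0.955304 + 0.42·1.100009 = -0.493300
u(0.84) ≈ -0.4933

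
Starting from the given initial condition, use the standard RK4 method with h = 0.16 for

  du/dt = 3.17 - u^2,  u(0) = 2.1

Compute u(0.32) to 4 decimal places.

1.8770

RK4: k1 = f(t_n, u_n); k2 = f(t_n + h/2, u_n + (h/2)·k1); k3 = f(t_n + h/2, u_n + (h/2)·k2); k4 = f(t_n + h, u_n + h·k3); u_{n+1} = u_n + (h/6)·(k1 + 2k2 + 2k3 + k4).
t=0.000000, u=2.100000:
  k1 = f(0.000000, 2.100000) = -1.240000
  k2 = f(0.080000, 2.000800) = -0.833201
  k3 = f(0.080000, 2.033344) = -0.964488
  k4 = f(0.160000, 1.945682) = -0.615678
  u ← 2.100000 + (0.16/6)·(k1 + 2k2 + 2k3 + k4) = 1.954639
t=0.160000, u=1.954639:
  k1 = f(0.160000, 1.954639) = -0.650612
  k2 = f(0.240000, 1.902590) = -0.449847
  k3 = f(0.240000, 1.918651) = -0.511221
  k4 = f(0.320000, 1.872843) = -0.337542
  u ← 1.954639 + (0.16/6)·(k1 + 2k2 + 2k3 + k4) = 1.877031
u(0.32) ≈ 1.8770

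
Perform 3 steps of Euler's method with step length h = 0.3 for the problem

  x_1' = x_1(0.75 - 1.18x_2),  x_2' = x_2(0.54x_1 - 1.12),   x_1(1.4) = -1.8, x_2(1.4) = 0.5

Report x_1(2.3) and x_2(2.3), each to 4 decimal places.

-2.6268, 0.0207

Euler on (x_1,x_2): x_1_{n+1} = x_1_n + h·x_1', x_2_{n+1} = x_2_n + h·x_2'.
1.400000: (-1.800000, 0.500000); f=(-0.288000, -1.046000) → (-1.886400, 0.186200)
1.700000: (-1.886400, 0.186200); f=(-1.000328, -0.398218) → (-2.186498, 0.066735)
2.000000: (-2.186498, 0.066735); f=(-1.467694, -0.153537) → (-2.626806, 0.020674)
(x_1(2.3), x_2(2.3)) ≈ (-2.6268, 0.0207)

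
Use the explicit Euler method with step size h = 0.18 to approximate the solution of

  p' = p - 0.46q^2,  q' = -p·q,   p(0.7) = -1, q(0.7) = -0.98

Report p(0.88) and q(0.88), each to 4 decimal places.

Euler on (p,q): p_{n+1} = p_n + h·p', q_{n+1} = q_n + h·q'.
0.700000: (-1.000000, -0.980000); f=(-1.441784, -0.980000) → (-1.259521, -1.156400)
(p(0.88), q(0.88)) ≈ (-1.2595, -1.1564)

-1.2595, -1.1564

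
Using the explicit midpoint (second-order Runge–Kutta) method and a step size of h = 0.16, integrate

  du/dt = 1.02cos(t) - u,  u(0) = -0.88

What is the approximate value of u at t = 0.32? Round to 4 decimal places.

Midpoint: k1 = f(t_n, u_n); k2 = f(t_n + h/2, u_n + (h/2)·k1); u_{n+1} = u_n + h·k2.
t=0.000000, u=-0.880000:
  k1 = f(0.000000, -0.880000) = 1.900000
  k2 = f(0.080000, -0.728000) = 1.744738
  u ← -0.880000 + 0.16·1.744738 = -0.600842
t=0.160000, u=-0.600842:
  k1 = f(0.160000, -0.600842) = 1.607814
  k2 = f(0.240000, -0.472217) = 1.462982
  u ← -0.600842 + 0.16·1.462982 = -0.366765
u(0.32) ≈ -0.3668

-0.3668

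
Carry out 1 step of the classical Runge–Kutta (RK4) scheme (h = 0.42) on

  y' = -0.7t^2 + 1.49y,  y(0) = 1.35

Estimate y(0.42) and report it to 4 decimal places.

2.5025

RK4: k1 = f(t_n, y_n); k2 = f(t_n + h/2, y_n + (h/2)·k1); k3 = f(t_n + h/2, y_n + (h/2)·k2); k4 = f(t_n + h, y_n + h·k3); y_{n+1} = y_n + (h/6)·(k1 + 2k2 + 2k3 + k4).
t=0.000000, y=1.350000:
  k1 = f(0.000000, 1.350000) = 2.011500
  k2 = f(0.210000, 1.772415) = 2.610028
  k3 = f(0.210000, 1.898106) = 2.797308
  k4 = f(0.420000, 2.524869) = 3.638575
  y ← 1.350000 + (0.42/6)·(k1 + 2k2 + 2k3 + k4) = 2.502532
y(0.42) ≈ 2.5025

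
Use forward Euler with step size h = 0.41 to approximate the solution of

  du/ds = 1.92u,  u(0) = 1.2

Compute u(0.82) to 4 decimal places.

3.8329

Euler: u_{n+1} = u_n + h·f(s_n, u_n).
s=0.000000, u=1.200000: f=2.304000 → u ← 1.200000 + 0.41·2.304000 = 2.144640
s=0.410000, u=2.144640: f=4.117709 → u ← 2.144640 + 0.41·4.117709 = 3.832901
u(0.82) ≈ 3.8329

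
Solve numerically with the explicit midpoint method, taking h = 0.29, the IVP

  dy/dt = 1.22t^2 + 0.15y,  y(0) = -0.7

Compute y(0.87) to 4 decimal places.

Midpoint: k1 = f(t_n, y_n); k2 = f(t_n + h/2, y_n + (h/2)·k1); y_{n+1} = y_n + h·k2.
t=0.000000, y=-0.700000:
  k1 = f(0.000000, -0.700000) = -0.105000
  k2 = f(0.145000, -0.715225) = -0.081633
  y ← -0.700000 + 0.29·(-0.081633) = -0.723674
t=0.290000, y=-0.723674:
  k1 = f(0.290000, -0.723674) = -0.005949
  k2 = f(0.435000, -0.724536) = 0.122174
  y ← -0.723674 + 0.29·0.122174 = -0.688243
t=0.580000, y=-0.688243:
  k1 = f(0.580000, -0.688243) = 0.307172
  k2 = f(0.725000, -0.643703) = 0.544707
  y ← -0.688243 + 0.29·0.544707 = -0.530278
y(0.87) ≈ -0.5303

-0.5303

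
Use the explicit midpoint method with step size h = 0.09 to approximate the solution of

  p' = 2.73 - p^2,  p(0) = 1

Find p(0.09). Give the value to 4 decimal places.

Midpoint: k1 = f(s_n, p_n); k2 = f(s_n + h/2, p_n + (h/2)·k1); p_{n+1} = p_n + h·k2.
s=0.000000, p=1.000000:
  k1 = f(0.000000, 1.000000) = 1.730000
  k2 = f(0.045000, 1.077850) = 1.568239
  p ← 1.000000 + 0.09·1.568239 = 1.141142
p(0.09) ≈ 1.1411

1.1411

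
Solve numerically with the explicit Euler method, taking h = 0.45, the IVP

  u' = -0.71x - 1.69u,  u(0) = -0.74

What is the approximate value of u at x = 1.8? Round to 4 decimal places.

Euler: u_{n+1} = u_n + h·f(x_n, u_n).
x=0.000000, u=-0.740000: f=1.250600 → u ← -0.740000 + 0.45·1.250600 = -0.177230
x=0.450000, u=-0.177230: f=-0.019981 → u ← -0.177230 + 0.45·(-0.019981) = -0.186222
x=0.900000, u=-0.186222: f=-0.324286 → u ← -0.186222 + 0.45·(-0.324286) = -0.332150
x=1.350000, u=-0.332150: f=-0.397166 → u ← -0.332150 + 0.45·(-0.397166) = -0.510875
u(1.8) ≈ -0.5109

-0.5109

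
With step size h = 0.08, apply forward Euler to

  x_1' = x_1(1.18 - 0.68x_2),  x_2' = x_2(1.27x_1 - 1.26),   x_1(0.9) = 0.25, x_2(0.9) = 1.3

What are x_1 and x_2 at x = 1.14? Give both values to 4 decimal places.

Euler on (x_1,x_2): x_1_{n+1} = x_1_n + h·x_1', x_2_{n+1} = x_2_n + h·x_2'.
0.900000: (0.250000, 1.300000); f=(0.074000, -1.225250) → (0.255920, 1.201980)
0.980000: (0.255920, 1.201980); f=(0.092810, -1.123829) → (0.263345, 1.112074)
1.060000: (0.263345, 1.112074); f=(0.111603, -1.029282) → (0.272273, 1.029731)
(x_1(1.14), x_2(1.14)) ≈ (0.2723, 1.0297)

0.2723, 1.0297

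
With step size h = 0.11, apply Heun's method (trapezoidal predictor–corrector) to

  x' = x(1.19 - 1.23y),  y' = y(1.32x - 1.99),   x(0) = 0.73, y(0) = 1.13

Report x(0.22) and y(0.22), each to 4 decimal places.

Heun on (x,y): k1 = f(s_n, state_n); k2 = f(s_n + h, state_n + h·k1); state_{n+1} = state_n + (h/2)·(k1 + k2).
0.000000: (0.730000, 1.130000)
  k1 = (-0.145927, -1.159832)
  predictor → (0.713948, 1.002418)
  k2 = (-0.030682, -1.050122)
  → (0.720287, 1.008453)
0.110000: (0.720287, 1.008453)
  k1 = (-0.036300, -1.048006)
  predictor → (0.716294, 0.893172)
  k2 = (0.065468, -0.932911)
  → (0.721891, 0.899502)
(x(0.22), y(0.22)) ≈ (0.7219, 0.8995)

0.7219, 0.8995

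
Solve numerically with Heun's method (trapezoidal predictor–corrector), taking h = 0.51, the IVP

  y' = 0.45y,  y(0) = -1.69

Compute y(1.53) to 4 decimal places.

Heun: k1 = f(x_n, y_n); k2 = f(x_n + h, y_n + h·k1); y_{n+1} = y_n + (h/2)·(k1 + k2).
x=0.000000, y=-1.690000:
  k1 = f(0.000000, -1.690000) = -0.760500
  k2 = f(0.510000, -2.077855) = -0.935035
  y ← -1.690000 + (0.51/2)·(-0.760500 + (-0.935035)) = -2.122361
x=0.510000, y=-2.122361:
  k1 = f(0.510000, -2.122361) = -0.955063
  k2 = f(1.020000, -2.609443) = -1.174249
  y ← -2.122361 + (0.51/2)·(-0.955063 + (-1.174249)) = -2.665336
x=1.020000, y=-2.665336:
  k1 = f(1.020000, -2.665336) = -1.199401
  k2 = f(1.530000, -3.277031) = -1.474664
  y ← -2.665336 + (0.51/2)·(-1.199401 + (-1.474664)) = -3.347223
y(1.53) ≈ -3.3472

-3.3472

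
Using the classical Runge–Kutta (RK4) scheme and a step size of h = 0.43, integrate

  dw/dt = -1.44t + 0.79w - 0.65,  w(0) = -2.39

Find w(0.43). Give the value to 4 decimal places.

RK4: k1 = f(t_n, w_n); k2 = f(t_n + h/2, w_n + (h/2)·k1); k3 = f(t_n + h/2, w_n + (h/2)·k2); k4 = f(t_n + h, w_n + h·k3); w_{n+1} = w_n + (h/6)·(k1 + 2k2 + 2k3 + k4).
t=0.000000, w=-2.390000:
  k1 = f(0.000000, -2.390000) = -2.538100
  k2 = f(0.215000, -2.935691) = -3.278796
  k3 = f(0.215000, -3.094941) = -3.404604
  k4 = f(0.430000, -3.853980) = -4.313844
  w ← -2.390000 + (0.43/6)·(k1 + 2k2 + 2k3 + k4) = -3.839010
w(0.43) ≈ -3.8390

-3.8390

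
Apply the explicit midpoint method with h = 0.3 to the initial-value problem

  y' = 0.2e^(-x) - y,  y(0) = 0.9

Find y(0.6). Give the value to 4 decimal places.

0.5629

Midpoint: k1 = f(x_n, y_n); k2 = f(x_n + h/2, y_n + (h/2)·k1); y_{n+1} = y_n + h·k2.
x=0.000000, y=0.900000:
  k1 = f(0.000000, 0.900000) = -0.700000
  k2 = f(0.150000, 0.795000) = -0.622858
  y ← 0.900000 + 0.3·(-0.622858) = 0.713142
x=0.300000, y=0.713142:
  k1 = f(0.300000, 0.713142) = -0.564979
  k2 = f(0.450000, 0.628396) = -0.500870
  y ← 0.713142 + 0.3·(-0.500870) = 0.562881
y(0.6) ≈ 0.5629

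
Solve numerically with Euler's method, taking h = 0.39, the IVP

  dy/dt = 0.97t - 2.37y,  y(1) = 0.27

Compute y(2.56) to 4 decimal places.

0.8751

Euler: y_{n+1} = y_n + h·f(t_n, y_n).
t=1.000000, y=0.270000: f=0.330100 → y ← 0.270000 + 0.39·0.330100 = 0.398739
t=1.390000, y=0.398739: f=0.403289 → y ← 0.398739 + 0.39·0.403289 = 0.556022
t=1.780000, y=0.556022: f=0.408829 → y ← 0.556022 + 0.39·0.408829 = 0.715465
t=2.170000, y=0.715465: f=0.409248 → y ← 0.715465 + 0.39·0.409248 = 0.875072
y(2.56) ≈ 0.8751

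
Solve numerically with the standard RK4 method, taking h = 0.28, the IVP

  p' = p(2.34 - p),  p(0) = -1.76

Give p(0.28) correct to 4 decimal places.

-9.5164

RK4: k1 = f(x_n, p_n); k2 = f(x_n + h/2, p_n + (h/2)·k1); k3 = f(x_n + h/2, p_n + (h/2)·k2); k4 = f(x_n + h, p_n + h·k3); p_{n+1} = p_n + (h/6)·(k1 + 2k2 + 2k3 + k4).
x=0.000000, p=-1.760000:
  k1 = f(0.000000, -1.760000) = -7.216000
  k2 = f(0.140000, -2.770240) = -14.156591
  k3 = f(0.140000, -3.741923) = -22.758085
  k4 = f(0.280000, -8.132264) = -85.163214
  p ← -1.760000 + (0.28/6)·(k1 + 2k2 + 2k3 + k4) = -9.516400
p(0.28) ≈ -9.5164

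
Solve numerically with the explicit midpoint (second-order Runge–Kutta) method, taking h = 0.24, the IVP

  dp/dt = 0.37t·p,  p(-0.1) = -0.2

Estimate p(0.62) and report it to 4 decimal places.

-0.2143

Midpoint: k1 = f(t_n, p_n); k2 = f(t_n + h/2, p_n + (h/2)·k1); p_{n+1} = p_n + h·k2.
t=-0.100000, p=-0.200000:
  k1 = f(-0.100000, -0.200000) = 0.007400
  k2 = f(0.020000, -0.199112) = -0.001473
  p ← -0.200000 + 0.24·(-0.001473) = -0.200354
t=0.140000, p=-0.200354:
  k1 = f(0.140000, -0.200354) = -0.010378
  k2 = f(0.260000, -0.201599) = -0.019394
  p ← -0.200354 + 0.24·(-0.019394) = -0.205008
t=0.380000, p=-0.205008:
  k1 = f(0.380000, -0.205008) = -0.028824
  k2 = f(0.500000, -0.208467) = -0.038566
  p ← -0.205008 + 0.24·(-0.038566) = -0.214264
p(0.62) ≈ -0.2143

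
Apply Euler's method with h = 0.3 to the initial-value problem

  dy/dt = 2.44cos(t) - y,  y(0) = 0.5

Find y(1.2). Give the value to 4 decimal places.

1.5917

Euler: y_{n+1} = y_n + h·f(t_n, y_n).
t=0.000000, y=0.500000: f=1.940000 → y ← 0.500000 + 0.3·1.940000 = 1.082000
t=0.300000, y=1.082000: f=1.249021 → y ← 1.082000 + 0.3·1.249021 = 1.456706
t=0.600000, y=1.456706: f=0.557113 → y ← 1.456706 + 0.3·0.557113 = 1.623840
t=0.900000, y=1.623840: f=-0.107112 → y ← 1.623840 + 0.3·(-0.107112) = 1.591707
y(1.2) ≈ 1.5917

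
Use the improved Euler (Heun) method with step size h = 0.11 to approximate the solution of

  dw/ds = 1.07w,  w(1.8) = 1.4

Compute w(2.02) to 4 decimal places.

Heun: k1 = f(s_n, w_n); k2 = f(s_n + h, w_n + h·k1); w_{n+1} = w_n + (h/2)·(k1 + k2).
s=1.800000, w=1.400000:
  k1 = f(1.800000, 1.400000) = 1.498000
  k2 = f(1.910000, 1.564780) = 1.674315
  w ← 1.400000 + (0.11/2)·(1.498000 + 1.674315) = 1.574477
s=1.910000, w=1.574477:
  k1 = f(1.910000, 1.574477) = 1.684691
  k2 = f(2.020000, 1.759793) = 1.882979
  w ← 1.574477 + (0.11/2)·(1.684691 + 1.882979) = 1.770699
w(2.02) ≈ 1.7707

1.7707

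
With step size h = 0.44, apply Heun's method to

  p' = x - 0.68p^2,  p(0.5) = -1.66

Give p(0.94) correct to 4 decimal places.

Heun: k1 = f(x_n, p_n); k2 = f(x_n + h, p_n + h·k1); p_{n+1} = p_n + (h/2)·(k1 + k2).
x=0.500000, p=-1.660000:
  k1 = f(0.500000, -1.660000) = -1.373808
  k2 = f(0.940000, -2.264476) = -2.546938
  p ← -1.660000 + (0.44/2)·(-1.373808 + (-2.546938)) = -2.522564
p(0.94) ≈ -2.5226

-2.5226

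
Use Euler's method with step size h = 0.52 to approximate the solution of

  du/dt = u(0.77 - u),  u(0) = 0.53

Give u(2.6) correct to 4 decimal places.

Euler: u_{n+1} = u_n + h·f(t_n, u_n).
t=0.000000, u=0.530000: f=0.127200 → u ← 0.530000 + 0.52·0.127200 = 0.596144
t=0.520000, u=0.596144: f=0.103643 → u ← 0.596144 + 0.52·0.103643 = 0.650038
t=1.040000, u=0.650038: f=0.077980 → u ← 0.650038 + 0.52·0.077980 = 0.690588
t=1.560000, u=0.690588: f=0.054841 → u ← 0.690588 + 0.52·0.054841 = 0.719105
t=2.080000, u=0.719105: f=0.036599 → u ← 0.719105 + 0.52·0.036599 = 0.738137
u(2.6) ≈ 0.7381

0.7381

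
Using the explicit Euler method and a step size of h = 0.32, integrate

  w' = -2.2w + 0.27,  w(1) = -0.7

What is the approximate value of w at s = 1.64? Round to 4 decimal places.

Euler: w_{n+1} = w_n + h·f(s_n, w_n).
s=1.000000, w=-0.700000: f=1.810000 → w ← -0.700000 + 0.32·1.810000 = -0.120800
s=1.320000, w=-0.120800: f=0.535760 → w ← -0.120800 + 0.32·0.535760 = 0.050643
w(1.64) ≈ 0.0506

0.0506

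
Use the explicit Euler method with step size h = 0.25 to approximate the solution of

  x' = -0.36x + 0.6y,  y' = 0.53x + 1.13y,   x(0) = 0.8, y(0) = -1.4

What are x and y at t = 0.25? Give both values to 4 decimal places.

0.5180, -1.6895

Euler on (x,y): x_{n+1} = x_n + h·x', y_{n+1} = y_n + h·y'.
0.000000: (0.800000, -1.400000); f=(-1.128000, -1.158000) → (0.518000, -1.689500)
(x(0.25), y(0.25)) ≈ (0.5180, -1.6895)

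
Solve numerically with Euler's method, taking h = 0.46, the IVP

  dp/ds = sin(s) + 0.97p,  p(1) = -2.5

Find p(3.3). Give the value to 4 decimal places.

-11.2397

Euler: p_{n+1} = p_n + h·f(s_n, p_n).
s=1.000000, p=-2.500000: f=-1.583529 → p ← -2.500000 + 0.46·(-1.583529) = -3.228423
s=1.460000, p=-3.228423: f=-2.137702 → p ← -3.228423 + 0.46·(-2.137702) = -4.211766
s=1.920000, p=-4.211766: f=-3.145768 → p ← -4.211766 + 0.46·(-3.145768) = -5.658820
s=2.380000, p=-5.658820: f=-4.798980 → p ← -5.658820 + 0.46·(-4.798980) = -7.866350
s=2.840000, p=-7.866350: f=-7.333319 → p ← -7.866350 + 0.46·(-7.333319) = -11.239677
p(3.3) ≈ -11.2397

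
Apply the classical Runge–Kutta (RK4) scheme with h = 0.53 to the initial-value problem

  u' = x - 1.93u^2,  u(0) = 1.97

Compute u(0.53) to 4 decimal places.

-0.7562

RK4: k1 = f(x_n, u_n); k2 = f(x_n + h/2, u_n + (h/2)·k1); k3 = f(x_n + h/2, u_n + (h/2)·k2); k4 = f(x_n + h, u_n + h·k3); u_{n+1} = u_n + (h/6)·(k1 + 2k2 + 2k3 + k4).
x=0.000000, u=1.970000:
  k1 = f(0.000000, 1.970000) = -7.490137
  k2 = f(0.265000, -0.014886) = 0.264572
  k3 = f(0.265000, 2.040112) = -7.767767
  k4 = f(0.530000, -2.146917) = -8.365855
  u ← 1.970000 + (0.53/6)·(k1 + 2k2 + 2k3 + k4) = -0.756177
u(0.53) ≈ -0.7562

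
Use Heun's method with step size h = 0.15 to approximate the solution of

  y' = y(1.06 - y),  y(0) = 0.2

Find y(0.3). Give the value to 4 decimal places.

Heun: k1 = f(x_n, y_n); k2 = f(x_n + h, y_n + h·k1); y_{n+1} = y_n + (h/2)·(k1 + k2).
x=0.000000, y=0.200000:
  k1 = f(0.000000, 0.200000) = 0.172000
  k2 = f(0.150000, 0.225800) = 0.188362
  y ← 0.200000 + (0.15/2)·(0.172000 + 0.188362) = 0.227027
x=0.150000, y=0.227027:
  k1 = f(0.150000, 0.227027) = 0.189107
  k2 = f(0.300000, 0.255393) = 0.205491
  y ← 0.227027 + (0.15/2)·(0.189107 + 0.205491) = 0.256622
y(0.3) ≈ 0.2566

0.2566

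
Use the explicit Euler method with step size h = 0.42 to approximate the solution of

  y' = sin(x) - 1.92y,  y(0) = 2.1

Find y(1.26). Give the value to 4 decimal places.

0.3611

Euler: y_{n+1} = y_n + h·f(x_n, y_n).
x=0.000000, y=2.100000: f=-4.032000 → y ← 2.100000 + 0.42·(-4.032000) = 0.406560
x=0.420000, y=0.406560: f=-0.372835 → y ← 0.406560 + 0.42·(-0.372835) = 0.249969
x=0.840000, y=0.249969: f=0.264702 → y ← 0.249969 + 0.42·0.264702 = 0.361144
y(1.26) ≈ 0.3611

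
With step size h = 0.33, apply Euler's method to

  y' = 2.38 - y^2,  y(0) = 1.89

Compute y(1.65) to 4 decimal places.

1.5427

Euler: y_{n+1} = y_n + h·f(x_n, y_n).
x=0.000000, y=1.890000: f=-1.192100 → y ← 1.890000 + 0.33·(-1.192100) = 1.496607
x=0.330000, y=1.496607: f=0.140167 → y ← 1.496607 + 0.33·0.140167 = 1.542862
x=0.660000, y=1.542862: f=-0.000424 → y ← 1.542862 + 0.33·(-0.000424) = 1.542722
x=0.990000, y=1.542722: f=0.000008 → y ← 1.542722 + 0.33·0.000008 = 1.542725
x=1.320000, y=1.542725: f=0.000000 → y ← 1.542725 + 0.33·0.000000 = 1.542725
y(1.65) ≈ 1.5427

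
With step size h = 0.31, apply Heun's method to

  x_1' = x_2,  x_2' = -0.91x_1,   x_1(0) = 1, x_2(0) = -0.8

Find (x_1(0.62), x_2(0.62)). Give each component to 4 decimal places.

Heun on (x_1,x_2): k1 = f(t_n, state_n); k2 = f(t_n + h, state_n + h·k1); state_{n+1} = state_n + (h/2)·(k1 + k2).
0.000000: (1.000000, -0.800000)
  k1 = (-0.800000, -0.910000)
  predictor → (0.752000, -1.082100)
  k2 = (-1.082100, -0.684320)
  → (0.708274, -1.047120)
0.310000: (0.708274, -1.047120)
  k1 = (-1.047120, -0.644530)
  predictor → (0.383667, -1.246924)
  k2 = (-1.246924, -0.349137)
  → (0.352698, -1.201138)
(x_1(0.62), x_2(0.62)) ≈ (0.3527, -1.2011)

0.3527, -1.2011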